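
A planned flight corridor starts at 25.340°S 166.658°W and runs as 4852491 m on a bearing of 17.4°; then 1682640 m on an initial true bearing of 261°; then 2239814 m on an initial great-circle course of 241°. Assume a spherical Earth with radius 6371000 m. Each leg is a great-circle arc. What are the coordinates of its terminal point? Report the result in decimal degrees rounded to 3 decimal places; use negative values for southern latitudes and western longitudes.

Apply the spherical direct solution leg by leg, carrying full precision between legs.
Leg 1: from (-25.340°, -166.658°), δ = 4852491/6371000 = 0.761653 rad, θ = 17.4° → φ = 16.585°, λ = -154.223°.
Leg 2: from (16.585°, -154.223°), δ = 1682640/6371000 = 0.264109 rad, θ = 261° → φ = 13.675°, λ = -169.611°.
Leg 3: from (13.675°, -169.611°), δ = 2239814/6371000 = 0.351564 rad, θ = 241° → φ = 3.424°, λ = 172.827°.

latitude 3.424°, longitude 172.827°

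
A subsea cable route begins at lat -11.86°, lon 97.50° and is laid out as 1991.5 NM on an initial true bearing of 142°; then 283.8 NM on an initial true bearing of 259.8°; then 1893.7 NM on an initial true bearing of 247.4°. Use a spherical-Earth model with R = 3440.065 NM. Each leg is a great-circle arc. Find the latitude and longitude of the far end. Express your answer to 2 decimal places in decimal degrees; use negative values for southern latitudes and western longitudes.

latitude -42.44°, longitude 75.54°

Apply the spherical direct solution leg by leg, carrying full precision between legs.
Leg 1: from (-11.86°, 97.50°), δ = 1991.5/3440.065 = 0.578913 rad, θ = 142° → φ = -36.44°, λ = 122.25°.
Leg 2: from (-36.44°, 122.25°), δ = 283.8/3440.065 = 0.082498 rad, θ = 259.8° → φ = -37.13°, λ = 116.41°.
Leg 3: from (-37.13°, 116.41°), δ = 1893.7/3440.065 = 0.550484 rad, θ = 247.4° → φ = -42.44°, λ = 75.54°.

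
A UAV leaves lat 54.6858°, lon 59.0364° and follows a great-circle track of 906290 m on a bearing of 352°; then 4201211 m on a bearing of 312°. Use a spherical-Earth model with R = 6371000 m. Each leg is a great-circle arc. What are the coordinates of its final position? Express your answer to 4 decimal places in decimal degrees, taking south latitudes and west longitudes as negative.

Apply the spherical direct solution leg by leg, carrying full precision between legs.
Leg 1: from (54.6858°, 59.0364°), δ = 906290/6371000 = 0.142252 rad, θ = 352° → φ = 62.7363°, λ = 56.5678°.
Leg 2: from (62.7363°, 56.5678°), δ = 4201211/6371000 = 0.659427 rad, θ = 312° → φ = 62.9155°, λ = -33.7298°.

latitude 62.9155°, longitude -33.7298°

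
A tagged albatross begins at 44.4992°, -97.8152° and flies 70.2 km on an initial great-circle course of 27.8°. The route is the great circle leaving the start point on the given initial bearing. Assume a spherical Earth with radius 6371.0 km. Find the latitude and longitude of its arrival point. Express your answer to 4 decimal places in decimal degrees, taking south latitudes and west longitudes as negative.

latitude 45.0569°, longitude -97.3984°

The arc subtends δ = 70.2/6371 = 0.011019 rad at the centre.
Start latitude φ₁ = 0.776658 rad; initial bearing θ = 0.485202 rad.
Destination latitude: φ₂ = arcsin( sin φ₁ cos δ + cos φ₁ sin δ cos θ ) = arcsin(0.707809) = 45.0569°.
For the longitude increment, Δλ = atan2( sin θ sin δ cos φ₁, cos δ − sin φ₁ sin φ₂ ) = atan2(0.003665, 0.503837) = 0.4168°.
λ₂ = λ₁ + Δλ = -97.3984°.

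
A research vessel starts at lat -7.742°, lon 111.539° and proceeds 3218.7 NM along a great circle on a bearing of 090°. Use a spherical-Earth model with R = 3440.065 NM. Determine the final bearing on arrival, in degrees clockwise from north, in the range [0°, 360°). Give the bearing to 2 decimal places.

The arc subtends δ = 3218.7/3440.065 = 0.935651 rad at the centre.
With φ₁ = -7.742° = -0.135123 rad and θ = 90° = 1.570796 rad:
Destination latitude: φ₂ = arcsin( sin φ₁ cos δ + cos φ₁ sin δ cos θ ) = arcsin(-0.079924) = -4.584°.
For the longitude increment, Δλ = atan2( sin θ sin δ cos φ₁, cos δ − sin φ₁ sin φ₂ ) = atan2(0.797648, 0.582528) = 53.859°.
λ₂ = 111.539° + 53.859° = 165.398°.
The forward bearing on arrival equals the back-azimuth from the destination plus 180°.
Back-azimuth from P₂ (-4.58°, 165.40°) to P₁ (-7.74°, 111.54°), with Δλ' = λ₁ − λ₂ = -53.86°: atan2( sin Δλ' cos φ₁ , cos φ₂ sin φ₁ − sin φ₂ cos φ₁ cos Δλ' ) = 263.75°.
Final bearing = (263.75° + 180°) mod 360° = 83.75°.

final bearing 83.75°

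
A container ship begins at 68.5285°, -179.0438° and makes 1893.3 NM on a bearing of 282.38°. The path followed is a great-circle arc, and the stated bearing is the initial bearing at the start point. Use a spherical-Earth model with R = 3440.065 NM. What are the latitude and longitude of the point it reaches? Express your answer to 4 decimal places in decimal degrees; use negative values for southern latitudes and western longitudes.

latitude 56.5351°, longitude 113.0764°

δ = 1893.3/3440.065 = 0.550368 rad (31.5337°).
With φ₁ = 68.5285° = 1.196048 rad and θ = 282.38° = 4.928461 rad:
sin φ₂ = sin φ₁ cos δ + cos φ₁ sin δ cos θ = (0.930600)(0.852332) + (0.366038)(0.523001)(0.214394) = 0.834224
φ₂ = asin(0.834224) = 0.986723 rad = 56.5351°.
Δλ = atan2( sin θ sin δ cos φ₁ , cos δ − sin φ₁ sin φ₂ ) = atan2(-0.186987, 0.076004) = -1.184727 rad = -67.8798°.
λ₂ = -179.0438° + -67.8798° = -246.9236°, normalized to (−180°, 180°] → 113.0764°.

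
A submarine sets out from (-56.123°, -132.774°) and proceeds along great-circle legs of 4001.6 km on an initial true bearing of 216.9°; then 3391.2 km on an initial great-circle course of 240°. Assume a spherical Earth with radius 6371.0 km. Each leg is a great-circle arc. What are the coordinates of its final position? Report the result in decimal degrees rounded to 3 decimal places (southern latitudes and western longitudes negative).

latitude -63.557°, longitude 66.268°

Apply the spherical direct solution leg by leg, carrying full precision between legs.
Leg 1: from (-56.123°, -132.774°), δ = 4001.6/6371 = 0.628096 rad, θ = 216.9° → φ = -69.021°, λ = 147.020°.
Leg 2: from (-69.021°, 147.020°), δ = 3391.2/6371 = 0.532287 rad, θ = 240° → φ = -63.557°, λ = 66.268°.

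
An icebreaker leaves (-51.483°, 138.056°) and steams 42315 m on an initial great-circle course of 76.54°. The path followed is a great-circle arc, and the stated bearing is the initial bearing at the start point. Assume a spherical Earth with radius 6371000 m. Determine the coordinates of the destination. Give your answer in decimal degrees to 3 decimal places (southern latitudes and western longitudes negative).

latitude -51.393°, longitude 138.649°

Central angle δ = d/R = 0.006642 rad.
Start latitude φ₁ = -0.898548 rad; initial bearing θ = 1.335875 rad.
Applying the spherical law of cosines for sides, sin φ₂ = sin φ₁ cos δ + cos φ₁ sin δ cos θ = -0.781443, so φ₂ = -51.393°.
Then Δλ = atan2(0.004023, 0.388558) = 0.010352 rad, from sin θ sin δ cos φ₁ over cos δ − sin φ₁ sin φ₂.
λ₂ = λ₁ + Δλ = 138.649°.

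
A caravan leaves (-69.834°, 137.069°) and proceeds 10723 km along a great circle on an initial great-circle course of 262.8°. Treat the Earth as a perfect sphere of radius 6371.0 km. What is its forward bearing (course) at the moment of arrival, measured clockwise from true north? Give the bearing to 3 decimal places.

final bearing 339.959°

The arc subtends δ = 10723/6371 = 1.683095 rad at the centre.
Converting: φ₁ = -1.218833 rad, θ = 4.586725 rad.
Applying the spherical law of cosines for sides, sin φ₂ = sin φ₁ cos δ + cos φ₁ sin δ cos θ = 0.062258, so φ₂ = 3.569°.
For the longitude increment, Δλ = atan2( sin θ sin δ cos φ₁, cos δ − sin φ₁ sin φ₂ ) = atan2(-0.339868, -0.053622) = -98.966°.
λ₂ = λ₁ + Δλ = 38.103°.
The forward bearing on arrival equals the back-azimuth from the destination plus 180°.
Back-azimuth from P₂ (3.569°, 38.103°) to P₁ (-69.834°, 137.069°), with Δλ' = λ₁ − λ₂ = 98.966°: atan2( sin Δλ' cos φ₁ , cos φ₂ sin φ₁ − sin φ₂ cos φ₁ cos Δλ' ) = 159.959°.
Final bearing = (159.959° + 180°) mod 360° = 339.959°.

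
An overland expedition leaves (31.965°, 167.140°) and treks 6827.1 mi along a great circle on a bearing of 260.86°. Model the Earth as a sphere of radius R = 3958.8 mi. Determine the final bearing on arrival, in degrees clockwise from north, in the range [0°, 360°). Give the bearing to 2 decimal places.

δ = 6827.1/3958.8 = 1.724538 rad (98.8087°).
Start latitude φ₁ = 0.557894 rad; initial bearing θ = 4.552866 rad.
Applying the spherical law of cosines for sides, sin φ₂ = sin φ₁ cos δ + cos φ₁ sin δ cos θ = -0.214243, so φ₂ = -12.371°.
Then Δλ = atan2(-0.827721, -0.039716) = -1.618742 rad, from sin θ sin δ cos φ₁ over cos δ − sin φ₁ sin φ₂.
λ₂ = λ₁ + Δλ = 74.393°.
The forward bearing on arrival equals the back-azimuth from the destination plus 180°.
Back-azimuth from P₂ (-12.37°, 74.39°) to P₁ (31.96°, 167.14°), with Δλ' = λ₁ − λ₂ = 92.75°: atan2( sin Δλ' cos φ₁ , cos φ₂ sin φ₁ − sin φ₂ cos φ₁ cos Δλ' ) = 59.04°.
Final bearing = (59.04° + 180°) mod 360° = 239.04°.

final bearing 239.04°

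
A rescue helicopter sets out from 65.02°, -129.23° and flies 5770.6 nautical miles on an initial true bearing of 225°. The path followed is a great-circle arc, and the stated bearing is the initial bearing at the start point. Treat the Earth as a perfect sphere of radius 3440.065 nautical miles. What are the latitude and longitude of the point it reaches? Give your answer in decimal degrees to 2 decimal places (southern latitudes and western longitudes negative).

latitude -23.17°, longitude -179.12°

Central angle δ = d/R = 1.677468 rad.
With φ₁ = 65.02° = 1.134813 rad and θ = 225° = 3.926991 rad:
sin φ₂ = sin φ₁ cos δ + cos φ₁ sin δ cos θ = (0.906455)(-0.106470) + (0.422302)(0.994316)(-0.707107) = -0.393425
φ₂ = asin(-0.393425) = -0.404354 rad = -23.17°.
For the longitude increment, Δλ = atan2( sin θ sin δ cos φ₁, cos δ − sin φ₁ sin φ₂ ) = atan2(-0.296915, 0.250153) = -49.89°.
Hence λ₂ = -129.23° + -49.89° = -179.12°.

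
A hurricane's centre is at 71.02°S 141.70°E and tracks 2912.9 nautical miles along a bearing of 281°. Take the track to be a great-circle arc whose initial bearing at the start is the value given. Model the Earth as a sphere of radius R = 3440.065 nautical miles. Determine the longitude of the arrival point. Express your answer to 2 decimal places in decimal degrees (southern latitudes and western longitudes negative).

Central angle δ = d/R = 0.846757 rad.
With φ₁ = -71.02° = -1.239533 rad and θ = 281° = 4.904375 rad:
Destination latitude: φ₂ = arcsin( sin φ₁ cos δ + cos φ₁ sin δ cos θ ) = arcsin(-0.579912) = -35.44°.
Δλ = atan2( sin θ sin δ cos φ₁ , cos δ − sin φ₁ sin φ₂ ) = atan2(-0.239171, 0.114033) = -1.125894 rad = -64.51°.
Hence λ₂ = 141.70° + -64.51° = 77.19°.

longitude 77.19°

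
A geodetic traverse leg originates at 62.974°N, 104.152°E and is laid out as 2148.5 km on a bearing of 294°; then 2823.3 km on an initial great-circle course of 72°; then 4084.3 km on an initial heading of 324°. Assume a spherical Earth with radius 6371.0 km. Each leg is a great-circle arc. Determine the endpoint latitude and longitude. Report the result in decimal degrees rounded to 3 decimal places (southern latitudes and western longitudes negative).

Apply the spherical direct solution leg by leg, carrying full precision between legs.
Leg 1: from (62.974°, 104.152°), δ = 2148.5/6371 = 0.337231 rad, θ = 294° → φ = 64.393°, λ = 59.775°.
Leg 2: from (64.393°, 59.775°), δ = 2823.3/6371 = 0.443149 rad, θ = 72° → φ = 60.685°, λ = 116.173°.
Leg 3: from (60.685°, 116.173°), δ = 4084.3/6371 = 0.641077 rad, θ = 324° → φ = 69.344°, λ = 21.380°.

latitude 69.344°, longitude 21.380°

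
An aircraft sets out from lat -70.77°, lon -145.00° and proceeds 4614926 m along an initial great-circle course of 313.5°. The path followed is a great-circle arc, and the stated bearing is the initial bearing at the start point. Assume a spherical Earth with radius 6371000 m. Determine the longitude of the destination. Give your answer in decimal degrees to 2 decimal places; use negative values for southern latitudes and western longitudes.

longitude 179.64°

δ = 4614926/6371000 = 0.724364 rad (41.5030°).
Start latitude φ₁ = -1.235170 rad; initial bearing θ = 5.471607 rad.
Destination latitude: φ₂ = arcsin( sin φ₁ cos δ + cos φ₁ sin δ cos θ ) = arcsin(-0.556898) = -33.84°.
Then Δλ = atan2(-0.158316, 0.223096) = -0.617162 rad, from sin θ sin δ cos φ₁ over cos δ − sin φ₁ sin φ₂.
λ₂ = -145.00° + -35.36° = -180.36°, normalized to (−180°, 180°] → 179.64°.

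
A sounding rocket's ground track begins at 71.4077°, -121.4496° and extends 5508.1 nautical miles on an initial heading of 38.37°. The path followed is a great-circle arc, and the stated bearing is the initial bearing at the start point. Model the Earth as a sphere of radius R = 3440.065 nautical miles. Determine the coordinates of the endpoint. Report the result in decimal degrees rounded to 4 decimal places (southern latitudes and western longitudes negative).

latitude 12.7724°, longitude 19.0419°

δ = 5508.1/3440.065 = 1.601162 rad (91.7398°).
With φ₁ = 71.4077° = 1.246299 rad and θ = 38.37° = 0.669683 rad:
Applying the spherical law of cosines for sides, sin φ₂ = sin φ₁ cos δ + cos φ₁ sin δ cos θ = 0.221079, so φ₂ = 12.7724°.
For the longitude increment, Δλ = atan2( sin θ sin δ cos φ₁, cos δ − sin φ₁ sin φ₂ ) = atan2(0.197820, -0.239902) = 140.4915°.
λ₂ = λ₁ + Δλ = 19.0419°.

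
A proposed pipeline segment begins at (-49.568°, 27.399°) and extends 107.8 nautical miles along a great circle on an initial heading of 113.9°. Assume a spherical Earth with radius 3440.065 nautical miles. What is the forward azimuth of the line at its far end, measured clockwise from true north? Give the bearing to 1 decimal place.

Central angle δ = d/R = 0.031337 rad.
With φ₁ = -49.568° = -0.865125 rad and θ = 113.9° = 1.987930 rad:
Applying the spherical law of cosines for sides, sin φ₂ = sin φ₁ cos δ + cos φ₁ sin δ cos θ = -0.769035, so φ₂ = -50.267°.
Δλ = atan2( sin θ sin δ cos φ₁ , cos δ − sin φ₁ sin φ₂ ) = atan2(0.018578, 0.414138) = 0.044828 rad = 2.568°.
λ₂ = 27.399° + 2.568° = 29.967°.
The forward bearing on arrival equals the back-azimuth from the destination plus 180°.
Back-azimuth from P₂ (-50.3°, 30.0°) to P₁ (-49.6°, 27.4°), with Δλ' = λ₁ − λ₂ = -2.6°: atan2( sin Δλ' cos φ₁ , cos φ₂ sin φ₁ − sin φ₂ cos φ₁ cos Δλ' ) = 291.9°.
Final bearing = (291.9° + 180°) mod 360° = 111.9°.

final bearing 111.9°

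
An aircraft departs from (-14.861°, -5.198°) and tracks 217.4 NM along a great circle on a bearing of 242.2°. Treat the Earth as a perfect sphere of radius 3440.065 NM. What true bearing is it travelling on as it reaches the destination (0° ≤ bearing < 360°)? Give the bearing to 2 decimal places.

The arc subtends δ = 217.4/3440.065 = 0.063196 rad at the centre.
Start latitude φ₁ = -0.259373 rad; initial bearing θ = 4.227187 rad.
sin φ₂ = sin φ₁ cos δ + cos φ₁ sin δ cos θ = (-0.256475)(0.998004) + (0.966551)(0.063154)(-0.466387) = -0.284432
φ₂ = asin(-0.284432) = -0.288414 rad = -16.525°.
Then Δλ = atan2(-0.053997, 0.925054) = -0.058305 rad, from sin θ sin δ cos φ₁ over cos δ − sin φ₁ sin φ₂.
λ₂ = λ₁ + Δλ = -8.539°.
The forward bearing on arrival equals the back-azimuth from the destination plus 180°.
Back-azimuth from P₂ (-16.52°, -8.54°) to P₁ (-14.86°, -5.20°), with Δλ' = λ₁ − λ₂ = 3.34°: atan2( sin Δλ' cos φ₁ , cos φ₂ sin φ₁ − sin φ₂ cos φ₁ cos Δλ' ) = 63.10°.
Final bearing = (63.10° + 180°) mod 360° = 243.10°.

final bearing 243.10°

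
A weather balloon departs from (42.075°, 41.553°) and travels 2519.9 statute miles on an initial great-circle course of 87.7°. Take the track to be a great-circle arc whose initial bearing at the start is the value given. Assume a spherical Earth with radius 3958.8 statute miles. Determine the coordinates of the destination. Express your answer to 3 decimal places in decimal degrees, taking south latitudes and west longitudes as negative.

The arc subtends δ = 2519.9/3958.8 = 0.636531 rad at the centre.
With φ₁ = 42.075° = 0.734347 rad and θ = 87.7° = 1.530654 rad:
sin φ₂ = sin φ₁ cos δ + cos φ₁ sin δ cos θ = (0.670103)(0.804162) + (0.742268)(0.594410)(0.040132) = 0.556578
φ₂ = asin(0.556578) = 0.590261 rad = 33.819°.
For the longitude increment, Δλ = atan2( sin θ sin δ cos φ₁, cos δ − sin φ₁ sin φ₂ ) = atan2(0.440856, 0.431198) = 45.635°.
Hence λ₂ = 41.553° + 45.635° = 87.188°.

latitude 33.819°, longitude 87.188°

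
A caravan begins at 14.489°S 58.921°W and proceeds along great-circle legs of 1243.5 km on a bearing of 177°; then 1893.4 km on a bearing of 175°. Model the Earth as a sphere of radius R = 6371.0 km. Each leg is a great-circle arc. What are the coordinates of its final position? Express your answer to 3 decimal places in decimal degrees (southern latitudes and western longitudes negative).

latitude -42.605°, longitude -56.289°

Apply the spherical direct solution leg by leg, carrying full precision between legs.
Leg 1: from (-14.489°, -58.921°), δ = 1243.5/6371 = 0.195181 rad, θ = 177° → φ = -25.656°, λ = -58.276°.
Leg 2: from (-25.656°, -58.276°), δ = 1893.4/6371 = 0.297190 rad, θ = 175° → φ = -42.605°, λ = -56.289°.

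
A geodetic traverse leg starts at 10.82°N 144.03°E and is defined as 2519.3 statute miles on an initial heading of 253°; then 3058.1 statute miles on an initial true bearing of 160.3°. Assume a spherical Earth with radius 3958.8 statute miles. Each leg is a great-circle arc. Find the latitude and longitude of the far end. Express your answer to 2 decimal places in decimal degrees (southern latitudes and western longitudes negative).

latitude -42.15°, longitude 127.89°

Apply the spherical direct solution leg by leg, carrying full precision between legs.
Leg 1: from (10.82°, 144.03°), δ = 2519.3/3958.8 = 0.636380 rad, θ = 253° → φ = -1.13°, λ = 109.39°.
Leg 2: from (-1.13°, 109.39°), δ = 3058.1/3958.8 = 0.772482 rad, θ = 160.3° → φ = -42.15°, λ = 127.89°.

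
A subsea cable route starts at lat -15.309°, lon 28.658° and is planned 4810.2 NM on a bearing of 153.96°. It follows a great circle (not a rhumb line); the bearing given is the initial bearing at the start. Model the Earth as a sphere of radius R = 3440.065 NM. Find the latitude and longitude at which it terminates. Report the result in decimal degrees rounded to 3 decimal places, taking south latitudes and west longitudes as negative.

The arc subtends δ = 4810.2/3440.065 = 1.398288 rad at the centre.
Converting: φ₁ = -0.267192 rad, θ = 2.687109 rad.
Destination latitude: φ₂ = arcsin( sin φ₁ cos δ + cos φ₁ sin δ cos θ ) = arcsin(-0.899064) = -64.035°.
Δλ = atan2( sin θ sin δ cos φ₁ , cos δ − sin φ₁ sin φ₂ ) = atan2(0.417136, -0.065721) = 1.727063 rad = 98.953°.
Hence λ₂ = 28.658° + 98.953° = 127.611°.

latitude -64.035°, longitude 127.611°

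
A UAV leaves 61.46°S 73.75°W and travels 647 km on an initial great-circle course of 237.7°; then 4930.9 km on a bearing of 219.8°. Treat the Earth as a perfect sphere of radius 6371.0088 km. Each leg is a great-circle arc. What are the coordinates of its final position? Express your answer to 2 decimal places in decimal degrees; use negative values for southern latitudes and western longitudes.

latitude -61.37°, longitude 163.98°

Apply the spherical direct solution leg by leg, carrying full precision between legs.
Leg 1: from (-61.46°, -73.75°), δ = 647/6371.0088 = 0.101554 rad, θ = 237.7° → φ = -64.14°, λ = -85.08°.
Leg 2: from (-64.14°, -85.08°), δ = 4930.9/6371.0088 = 0.773959 rad, θ = 219.8° → φ = -61.37°, λ = 163.98°.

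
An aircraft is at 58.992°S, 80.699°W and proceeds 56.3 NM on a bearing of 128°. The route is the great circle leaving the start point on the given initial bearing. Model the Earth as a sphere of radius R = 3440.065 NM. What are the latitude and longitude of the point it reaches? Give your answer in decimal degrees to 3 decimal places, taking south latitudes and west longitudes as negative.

latitude -59.561°, longitude -79.240°

δ = 56.3/3440.065 = 0.016366 rad (0.9377°).
Converting: φ₁ = -1.029605 rad, θ = 2.234021 rad.
Applying the spherical law of cosines for sides, sin φ₂ = sin φ₁ cos δ + cos φ₁ sin δ cos θ = -0.862171, so φ₂ = -59.561°.
Δλ = atan2( sin θ sin δ cos φ₁ , cos δ − sin φ₁ sin φ₂ ) = atan2(0.006643, 0.260903) = 0.025458 rad = 1.459°.
Hence λ₂ = -80.699° + 1.459° = -79.240°.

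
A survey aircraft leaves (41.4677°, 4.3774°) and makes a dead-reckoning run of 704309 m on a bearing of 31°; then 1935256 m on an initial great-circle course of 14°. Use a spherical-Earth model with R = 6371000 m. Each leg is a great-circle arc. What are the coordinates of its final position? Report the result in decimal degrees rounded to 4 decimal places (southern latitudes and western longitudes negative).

latitude 63.4186°, longitude 18.4454°

Apply the spherical direct solution leg by leg, carrying full precision between legs.
Leg 1: from (41.4677°, 4.3774°), δ = 704309/6371000 = 0.110549 rad, θ = 31° → φ = 46.8040°, λ = 9.1391°.
Leg 2: from (46.8040°, 9.1391°), δ = 1935256/6371000 = 0.303760 rad, θ = 14° → φ = 63.4186°, λ = 18.4454°.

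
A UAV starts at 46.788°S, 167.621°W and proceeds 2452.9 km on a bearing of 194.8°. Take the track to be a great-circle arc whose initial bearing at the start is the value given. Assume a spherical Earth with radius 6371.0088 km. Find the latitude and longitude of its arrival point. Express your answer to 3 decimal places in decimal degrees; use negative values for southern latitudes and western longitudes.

δ = 2452.9/6371.0088 = 0.385010 rad (22.0594°).
Start latitude φ₁ = -0.816605 rad; initial bearing θ = 3.399901 rad.
Destination latitude: φ₂ = arcsin( sin φ₁ cos δ + cos φ₁ sin δ cos θ ) = arcsin(-0.924091) = -67.532°.
Then Δλ = atan2(-0.065688, 0.253294) = -0.253746 rad, from sin θ sin δ cos φ₁ over cos δ − sin φ₁ sin φ₂.
λ₂ = -167.621° + -14.539° = -182.160°, normalized to (−180°, 180°] → 177.840°.

latitude -67.532°, longitude 177.840°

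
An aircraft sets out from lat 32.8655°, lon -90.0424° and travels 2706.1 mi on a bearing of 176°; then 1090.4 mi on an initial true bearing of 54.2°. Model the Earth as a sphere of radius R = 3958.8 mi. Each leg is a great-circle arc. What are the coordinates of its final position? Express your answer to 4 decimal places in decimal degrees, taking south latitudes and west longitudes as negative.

latitude 3.0839°, longitude -74.7403°

Apply the spherical direct solution leg by leg, carrying full precision between legs.
Leg 1: from (32.8655°, -90.0424°), δ = 2706.1/3958.8 = 0.683566 rad, θ = 176° → φ = -6.2254°, λ = -87.5024°.
Leg 2: from (-6.2254°, -87.5024°), δ = 1090.4/3958.8 = 0.275437 rad, θ = 54.2° → φ = 3.0839°, λ = -74.7403°.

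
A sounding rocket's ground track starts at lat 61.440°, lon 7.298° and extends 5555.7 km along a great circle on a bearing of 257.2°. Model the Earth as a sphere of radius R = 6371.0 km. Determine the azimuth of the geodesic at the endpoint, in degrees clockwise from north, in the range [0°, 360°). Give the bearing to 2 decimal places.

δ = 5555.7/6371 = 0.872030 rad (49.9636°).
Converting: φ₁ = 1.072330 rad, θ = 4.488987 rad.
Applying the spherical law of cosines for sides, sin φ₂ = sin φ₁ cos δ + cos φ₁ sin δ cos θ = 0.483904, so φ₂ = 28.941°.
Then Δλ = atan2(-0.356938, 0.218253) = -1.021994 rad, from sin θ sin δ cos φ₁ over cos δ − sin φ₁ sin φ₂.
λ₂ = λ₁ + Δλ = -51.258°.
The forward bearing on arrival equals the back-azimuth from the destination plus 180°.
Back-azimuth from P₂ (28.94°, -51.26°) to P₁ (61.44°, 7.30°), with Δλ' = λ₁ − λ₂ = 58.56°: atan2( sin Δλ' cos φ₁ , cos φ₂ sin φ₁ − sin φ₂ cos φ₁ cos Δλ' ) = 32.19°.
Final bearing = (32.19° + 180°) mod 360° = 212.19°.

final bearing 212.19°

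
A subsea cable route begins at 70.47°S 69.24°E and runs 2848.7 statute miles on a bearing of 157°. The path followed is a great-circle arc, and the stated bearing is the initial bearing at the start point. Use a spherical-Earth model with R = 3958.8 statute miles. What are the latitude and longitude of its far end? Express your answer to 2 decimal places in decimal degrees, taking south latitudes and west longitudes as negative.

latitude -65.73°, longitude -149.55°

Angular distance δ = d/R = 2848.7 / 3958.8 = 0.719587 rad.
Converting: φ₁ = -1.229934 rad, θ = 2.740167 rad.
Destination latitude: φ₂ = arcsin( sin φ₁ cos δ + cos φ₁ sin δ cos θ ) = arcsin(-0.911622) = -65.73°.
Then Δλ = atan2(0.086089, -0.107095) = 2.464504 rad, from sin θ sin δ cos φ₁ over cos δ − sin φ₁ sin φ₂.
λ₂ = 69.24° + 141.21° = 210.45°, normalized to (−180°, 180°] → -149.55°.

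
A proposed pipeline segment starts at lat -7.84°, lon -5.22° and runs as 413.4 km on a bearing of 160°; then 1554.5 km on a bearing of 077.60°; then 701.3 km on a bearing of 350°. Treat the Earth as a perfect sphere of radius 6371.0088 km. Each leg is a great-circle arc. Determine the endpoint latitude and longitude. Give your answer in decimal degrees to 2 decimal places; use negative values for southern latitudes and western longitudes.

Apply the spherical direct solution leg by leg, carrying full precision between legs.
Leg 1: from (-7.84°, -5.22°), δ = 413.4/6371.0088 = 0.064888 rad, θ = 160° → φ = -11.33°, λ = -3.92°.
Leg 2: from (-11.33°, -3.92°), δ = 1554.5/6371.0088 = 0.243996 rad, θ = 77.6° → φ = -8.04°, λ = 9.86°.
Leg 3: from (-8.04°, 9.86°), δ = 701.3/6371.0088 = 0.110077 rad, θ = 350° → φ = -1.82°, λ = 8.77°.

latitude -1.82°, longitude 8.77°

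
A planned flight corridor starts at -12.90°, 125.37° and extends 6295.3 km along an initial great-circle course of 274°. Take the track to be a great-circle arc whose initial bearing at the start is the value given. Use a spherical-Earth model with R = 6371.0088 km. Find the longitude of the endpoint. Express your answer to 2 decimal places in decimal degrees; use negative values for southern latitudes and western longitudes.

longitude 68.78°

Angular distance δ = d/R = 6295.3 / 6371.0088 = 0.988117 rad.
Start latitude φ₁ = -0.225147 rad; initial bearing θ = 4.782202 rad.
sin φ₂ = sin φ₁ cos δ + cos φ₁ sin δ cos θ = (-0.223250)(0.550263) + (0.974761)(0.834991)(0.069756) = -0.066070
φ₂ = asin(-0.066070) = -0.066119 rad = -3.79°.
Δλ = atan2( sin θ sin δ cos φ₁ , cos δ − sin φ₁ sin φ₂ ) = atan2(-0.811934, 0.535513) = -0.987735 rad = -56.59°.
λ₂ = λ₁ + Δλ = 68.78°.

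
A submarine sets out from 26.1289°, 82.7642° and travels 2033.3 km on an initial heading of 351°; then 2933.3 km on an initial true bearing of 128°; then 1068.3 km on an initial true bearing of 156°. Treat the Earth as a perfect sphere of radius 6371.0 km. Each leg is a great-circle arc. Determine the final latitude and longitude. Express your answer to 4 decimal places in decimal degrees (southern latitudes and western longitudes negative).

latitude 16.4822°, longitude 105.6895°

Apply the spherical direct solution leg by leg, carrying full precision between legs.
Leg 1: from (26.1289°, 82.7642°), δ = 2033.3/6371 = 0.319149 rad, θ = 351° → φ = 44.1373°, λ = 78.8426°.
Leg 2: from (44.1373°, 78.8426°), δ = 2933.3/6371 = 0.460414 rad, θ = 128° → φ = 25.3119°, λ = 101.6300°.
Leg 3: from (25.3119°, 101.6300°), δ = 1068.3/6371 = 0.167682 rad, θ = 156° → φ = 16.4822°, λ = 105.6895°.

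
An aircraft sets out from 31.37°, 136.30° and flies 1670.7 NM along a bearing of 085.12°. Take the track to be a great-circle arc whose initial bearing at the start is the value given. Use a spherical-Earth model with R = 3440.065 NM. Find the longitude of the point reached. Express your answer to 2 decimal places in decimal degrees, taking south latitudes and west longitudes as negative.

The arc subtends δ = 1670.7/3440.065 = 0.485659 rad at the centre.
With φ₁ = 31.37° = 0.547510 rad and θ = 85.12° = 1.485624 rad:
Applying the spherical law of cosines for sides, sin φ₂ = sin φ₁ cos δ + cos φ₁ sin δ cos θ = 0.494274, so φ₂ = 29.62°.
For the longitude increment, Δλ = atan2( sin θ sin δ cos φ₁, cos δ − sin φ₁ sin φ₂ ) = atan2(0.397113, 0.627067) = 32.35°.
λ₂ = 136.30° + 32.35° = 168.65°.

longitude 168.65°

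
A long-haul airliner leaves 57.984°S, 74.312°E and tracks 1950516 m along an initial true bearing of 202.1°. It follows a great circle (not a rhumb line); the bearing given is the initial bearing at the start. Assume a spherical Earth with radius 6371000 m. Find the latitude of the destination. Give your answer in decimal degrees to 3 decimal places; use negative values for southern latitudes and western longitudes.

latitude -73.042°

The arc subtends δ = 1950516/6371000 = 0.306155 rad at the centre.
Converting: φ₁ = -1.012012 rad, θ = 3.527310 rad.
Applying the spherical law of cosines for sides, sin φ₂ = sin φ₁ cos δ + cos φ₁ sin δ cos θ = -0.956519, so φ₂ = -73.042°.
For the longitude increment, Δλ = atan2( sin θ sin δ cos φ₁, cos δ − sin φ₁ sin φ₂ ) = atan2(-0.060116, 0.142467) = -22.878°.
λ₂ = λ₁ + Δλ = 51.434°.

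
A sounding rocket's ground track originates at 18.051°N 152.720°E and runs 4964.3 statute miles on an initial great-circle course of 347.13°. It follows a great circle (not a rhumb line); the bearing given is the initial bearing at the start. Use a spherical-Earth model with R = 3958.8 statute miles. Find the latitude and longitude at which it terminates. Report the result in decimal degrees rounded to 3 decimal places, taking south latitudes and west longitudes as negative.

latitude 77.769°, longitude 65.196°

Angular distance δ = d/R = 4964.3 / 3958.8 = 1.253991 rad.
Converting: φ₁ = 0.315049 rad, θ = 6.058561 rad.
sin φ₂ = sin φ₁ cos δ + cos φ₁ sin δ cos θ = (0.309863)(0.311532) + (0.950781)(0.950236)(0.974878) = 0.977302
φ₂ = asin(0.977302) = 1.357326 rad = 77.769°.
Then Δλ = atan2(-0.201238, 0.008702) = -1.527579 rad, from sin θ sin δ cos φ₁ over cos δ − sin φ₁ sin φ₂.
λ₂ = λ₁ + Δλ = 65.196°.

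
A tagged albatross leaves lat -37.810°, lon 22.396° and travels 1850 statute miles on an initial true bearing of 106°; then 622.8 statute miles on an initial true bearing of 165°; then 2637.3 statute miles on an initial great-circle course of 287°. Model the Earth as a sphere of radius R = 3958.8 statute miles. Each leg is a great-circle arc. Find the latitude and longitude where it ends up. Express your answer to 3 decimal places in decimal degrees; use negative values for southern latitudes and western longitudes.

latitude -28.238°, longitude 18.335°

Apply the spherical direct solution leg by leg, carrying full precision between legs.
Leg 1: from (-37.810°, 22.396°), δ = 1850/3958.8 = 0.467313 rad, θ = 106° → φ = -40.197°, λ = 56.932°.
Leg 2: from (-40.197°, 56.932°), δ = 622.8/3958.8 = 0.157320 rad, θ = 165° → φ = -48.854°, λ = 60.466°.
Leg 3: from (-48.854°, 60.466°), δ = 2637.3/3958.8 = 0.666187 rad, θ = 287° → φ = -28.238°, λ = 18.335°.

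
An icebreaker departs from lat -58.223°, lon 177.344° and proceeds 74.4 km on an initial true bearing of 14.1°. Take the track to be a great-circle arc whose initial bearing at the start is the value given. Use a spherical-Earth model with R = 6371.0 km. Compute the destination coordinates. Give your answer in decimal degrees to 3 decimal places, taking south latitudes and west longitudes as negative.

latitude -57.574°, longitude 177.648°

δ = 74.4/6371 = 0.011678 rad (0.6691°).
Start latitude φ₁ = -1.016183 rad; initial bearing θ = 0.246091 rad.
Destination latitude: φ₂ = arcsin( sin φ₁ cos δ + cos φ₁ sin δ cos θ ) = arcsin(-0.844082) = -57.574°.
Δλ = atan2( sin θ sin δ cos φ₁ , cos δ − sin φ₁ sin φ₂ ) = atan2(0.001498, 0.282374) = 0.005305 rad = 0.304°.
λ₂ = 177.344° + 0.304° = 177.648°.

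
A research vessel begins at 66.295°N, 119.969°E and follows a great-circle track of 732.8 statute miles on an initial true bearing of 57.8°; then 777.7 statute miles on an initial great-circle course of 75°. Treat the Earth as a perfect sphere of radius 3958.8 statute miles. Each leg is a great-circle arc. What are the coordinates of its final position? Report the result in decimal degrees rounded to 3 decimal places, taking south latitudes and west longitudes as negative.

latitude 69.828°, longitude -179.864°

Apply the spherical direct solution leg by leg, carrying full precision between legs.
Leg 1: from (66.295°, 119.969°), δ = 732.8/3958.8 = 0.185107 rad, θ = 57.8° → φ = 69.954°, λ = 146.992°.
Leg 2: from (69.954°, 146.992°), δ = 777.7/3958.8 = 0.196448 rad, θ = 75° → φ = 69.828°, λ = -179.864°.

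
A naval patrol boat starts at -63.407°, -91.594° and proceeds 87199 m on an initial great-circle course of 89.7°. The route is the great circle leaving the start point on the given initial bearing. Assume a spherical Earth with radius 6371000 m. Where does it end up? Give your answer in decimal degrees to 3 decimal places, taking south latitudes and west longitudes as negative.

latitude -63.392°, longitude -89.843°

The arc subtends δ = 87199/6371000 = 0.013687 rad at the centre.
With φ₁ = -63.407° = -1.106661 rad and θ = 89.7° = 1.565560 rad:
Applying the spherical law of cosines for sides, sin φ₂ = sin φ₁ cos δ + cos φ₁ sin δ cos θ = -0.894093, so φ₂ = -63.392°.
Δλ = atan2( sin θ sin δ cos φ₁ , cos δ − sin φ₁ sin φ₂ ) = atan2(0.006127, 0.200400) = 0.030563 rad = 1.751°.
λ₂ = λ₁ + Δλ = -89.843°.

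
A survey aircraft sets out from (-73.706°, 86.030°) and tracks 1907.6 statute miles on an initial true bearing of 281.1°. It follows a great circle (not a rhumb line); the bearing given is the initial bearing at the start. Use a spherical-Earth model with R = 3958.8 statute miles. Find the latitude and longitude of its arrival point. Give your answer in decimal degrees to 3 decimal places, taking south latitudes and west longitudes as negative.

latitude -55.640°, longitude 32.346°

Central angle δ = d/R = 0.481863 rad.
With φ₁ = -73.706° = -1.286412 rad and θ = 281.1° = 4.906121 rad:
sin φ₂ = sin φ₁ cos δ + cos φ₁ sin δ cos θ = (-0.959835)(0.886133) + (0.280566)(0.463431)(0.192522) = -0.825509
φ₂ = asin(-0.825509) = -0.971103 rad = -55.640°.
Δλ = atan2( sin θ sin δ cos φ₁ , cos δ − sin φ₁ sin φ₂ ) = atan2(-0.127591, 0.093781) = -0.936955 rad = -53.684°.
λ₂ = λ₁ + Δλ = 32.346°.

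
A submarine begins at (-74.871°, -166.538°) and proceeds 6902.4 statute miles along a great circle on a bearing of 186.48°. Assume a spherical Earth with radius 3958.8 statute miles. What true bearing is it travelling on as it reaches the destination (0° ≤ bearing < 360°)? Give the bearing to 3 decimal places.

Angular distance δ = d/R = 6902.4 / 3958.8 = 1.743559 rad.
Start latitude φ₁ = -1.306745 rad; initial bearing θ = 3.254690 rad.
Destination latitude: φ₂ = arcsin( sin φ₁ cos δ + cos φ₁ sin δ cos θ ) = arcsin(-0.089519) = -5.136°.
Then Δλ = atan2(-0.029016, -0.258321) = -3.029735 rad, from sin θ sin δ cos φ₁ over cos δ − sin φ₁ sin φ₂.
λ₂ = -166.538° + -173.591° = -340.129°, normalized to (−180°, 180°] → 19.871°.
The forward bearing on arrival equals the back-azimuth from the destination plus 180°.
Back-azimuth from P₂ (-5.136°, 19.871°) to P₁ (-74.871°, -166.538°), with Δλ' = λ₁ − λ₂ = -186.409°: atan2( sin Δλ' cos φ₁ , cos φ₂ sin φ₁ − sin φ₂ cos φ₁ cos Δλ' ) = 178.305°.
Final bearing = (178.305° + 180°) mod 360° = 358.305°.

final bearing 358.305°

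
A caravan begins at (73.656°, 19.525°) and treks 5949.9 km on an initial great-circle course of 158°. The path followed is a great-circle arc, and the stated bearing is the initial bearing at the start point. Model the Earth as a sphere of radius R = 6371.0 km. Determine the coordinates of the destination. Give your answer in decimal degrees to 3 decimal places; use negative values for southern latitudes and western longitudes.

latitude 21.156°, longitude 38.365°

Central angle δ = d/R = 0.933904 rad.
Converting: φ₁ = 1.285540 rad, θ = 2.757620 rad.
Applying the spherical law of cosines for sides, sin φ₂ = sin φ₁ cos δ + cos φ₁ sin δ cos θ = 0.360908, so φ₂ = 21.156°.
For the longitude increment, Δλ = atan2( sin θ sin δ cos φ₁, cos δ − sin φ₁ sin φ₂ ) = atan2(0.084749, 0.248377) = 18.840°.
Hence λ₂ = 19.525° + 18.840° = 38.365°.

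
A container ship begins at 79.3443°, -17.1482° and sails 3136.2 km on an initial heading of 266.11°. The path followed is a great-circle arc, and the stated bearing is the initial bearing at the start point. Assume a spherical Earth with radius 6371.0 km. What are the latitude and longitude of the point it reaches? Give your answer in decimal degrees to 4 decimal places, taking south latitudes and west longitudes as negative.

The arc subtends δ = 3136.2/6371 = 0.492262 rad at the centre.
With φ₁ = 79.3443° = 1.384819 rad and θ = 266.11° = 4.644496 rad:
Applying the spherical law of cosines for sides, sin φ₂ = sin φ₁ cos δ + cos φ₁ sin δ cos θ = 0.860141, so φ₂ = 59.3324°.
Δλ = atan2( sin θ sin δ cos φ₁ , cos δ − sin φ₁ sin φ₂ ) = atan2(-0.087189, 0.035957) = -1.179641 rad = -67.5885°.
λ₂ = -17.1482° + -67.5885° = -84.7367°.

latitude 59.3324°, longitude -84.7367°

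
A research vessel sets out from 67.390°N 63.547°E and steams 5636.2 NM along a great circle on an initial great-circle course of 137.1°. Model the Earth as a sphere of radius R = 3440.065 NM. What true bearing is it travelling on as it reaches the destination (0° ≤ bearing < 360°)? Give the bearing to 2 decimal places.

final bearing 163.82°

Central angle δ = d/R = 1.638399 rad.
Start latitude φ₁ = 1.176177 rad; initial bearing θ = 2.392846 rad.
Applying the spherical law of cosines for sides, sin φ₂ = sin φ₁ cos δ + cos φ₁ sin δ cos θ = -0.343347, so φ₂ = -20.081°.
For the longitude increment, Δλ = atan2( sin θ sin δ cos φ₁, cos δ − sin φ₁ sin φ₂ ) = atan2(0.261110, 0.249407) = 46.313°.
λ₂ = λ₁ + Δλ = 109.860°.
The forward bearing on arrival equals the back-azimuth from the destination plus 180°.
Back-azimuth from P₂ (-20.08°, 109.86°) to P₁ (67.39°, 63.55°), with Δλ' = λ₁ − λ₂ = -46.31°: atan2( sin Δλ' cos φ₁ , cos φ₂ sin φ₁ − sin φ₂ cos φ₁ cos Δλ' ) = 343.82°.
Final bearing = (343.82° + 180°) mod 360° = 163.82°.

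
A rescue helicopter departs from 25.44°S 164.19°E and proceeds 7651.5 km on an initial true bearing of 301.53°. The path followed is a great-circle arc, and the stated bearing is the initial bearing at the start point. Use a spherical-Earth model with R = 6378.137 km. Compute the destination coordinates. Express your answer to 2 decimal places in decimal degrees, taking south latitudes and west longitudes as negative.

latitude 16.52°, longitude 108.24°

Central angle δ = d/R = 1.199645 rad.
Converting: φ₁ = -0.444012 rad, θ = 5.262691 rad.
sin φ₂ = sin φ₁ cos δ + cos φ₁ sin δ cos θ = (-0.429566)(0.362689) + (0.903036)(0.931910)(0.522945) = 0.284285
φ₂ = asin(0.284285) = 0.288260 rad = 16.52°.
Δλ = atan2( sin θ sin δ cos φ₁ , cos δ − sin φ₁ sin φ₂ ) = atan2(-0.717308, 0.484808) = -0.976448 rad = -55.95°.
λ₂ = 164.19° + -55.95° = 108.24°.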